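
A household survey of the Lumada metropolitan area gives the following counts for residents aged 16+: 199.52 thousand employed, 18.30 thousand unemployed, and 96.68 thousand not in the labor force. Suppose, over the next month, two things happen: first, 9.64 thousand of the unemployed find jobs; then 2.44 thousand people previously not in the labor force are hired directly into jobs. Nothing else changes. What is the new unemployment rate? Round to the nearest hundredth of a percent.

Initially, labor force = 199.52 + 18.30 = 217.82 thousand, so u = 18.30/217.82 = 8.40%.
After the first change, unemployed falls and employed rises by 9.64; labor force unchanged → E = 209.16, U = 8.66, labor force = 217.82 thousand.
After the second change, employed and labor force both rise by 2.44; unemployed unchanged → E = 211.60, U = 8.66, labor force = 220.26 thousand.
New unemployment rate = 8.66 / 220.26 = 3.93%.

New unemployment rate ≈ 3.93%.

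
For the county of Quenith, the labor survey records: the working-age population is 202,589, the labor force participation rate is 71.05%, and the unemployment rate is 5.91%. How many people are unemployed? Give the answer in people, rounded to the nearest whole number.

About 8,507 are unemployed.

Labor force = 0.7105 × 202,589 = 143,939.
Unemployed = 0.0591 × 143,939 ≈ 8,507.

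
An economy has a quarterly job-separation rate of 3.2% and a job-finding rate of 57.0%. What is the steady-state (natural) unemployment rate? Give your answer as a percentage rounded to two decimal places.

At steady state the flows balance: s·E = f·U, so U/(E+U) = s/(s+f).
u* = 3.2 / (3.2 + 57.0) = 3.2 / 60.20 = 5.32%.

Steady-state unemployment rate ≈ 5.32%.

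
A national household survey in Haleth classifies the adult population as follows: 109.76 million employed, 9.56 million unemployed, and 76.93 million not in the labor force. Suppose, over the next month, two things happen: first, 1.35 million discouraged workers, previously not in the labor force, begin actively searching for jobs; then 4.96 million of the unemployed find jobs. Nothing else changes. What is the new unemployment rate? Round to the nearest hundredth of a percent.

New unemployment rate ≈ 4.93%.

Initially, labor force = 109.76 + 9.56 = 119.32 million, so u = 9.56/119.32 = 8.01%.
After the first change, unemployed and labor force both rise by 1.35 → E = 109.76, U = 10.91, labor force = 120.67 million.
After the second change, unemployed falls and employed rises by 4.96; labor force unchanged → E = 114.72, U = 5.95, labor force = 120.67 million.
New unemployment rate = 5.95 / 120.67 = 4.93%.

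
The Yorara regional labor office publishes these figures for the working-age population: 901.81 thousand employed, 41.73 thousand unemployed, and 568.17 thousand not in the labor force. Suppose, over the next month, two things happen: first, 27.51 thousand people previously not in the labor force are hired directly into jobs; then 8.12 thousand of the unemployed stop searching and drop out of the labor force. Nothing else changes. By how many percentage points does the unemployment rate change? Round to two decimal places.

Initially, labor force = 901.81 + 41.73 = 943.54 thousand, so u = 41.73/943.54 = 4.42%.
After the first change, employed and labor force both rise by 27.51; unemployed unchanged → E = 929.32, U = 41.73, labor force = 971.05 thousand.
After the second change, unemployed and labor force both fall by 8.12 → E = 929.32, U = 33.61, labor force = 962.93 thousand.
New unemployment rate = 33.61 / 962.93 = 3.49%.
Change = 3.49% − 4.42% = −0.93 percentage points.

The unemployment rate changes by −0.93 percentage points.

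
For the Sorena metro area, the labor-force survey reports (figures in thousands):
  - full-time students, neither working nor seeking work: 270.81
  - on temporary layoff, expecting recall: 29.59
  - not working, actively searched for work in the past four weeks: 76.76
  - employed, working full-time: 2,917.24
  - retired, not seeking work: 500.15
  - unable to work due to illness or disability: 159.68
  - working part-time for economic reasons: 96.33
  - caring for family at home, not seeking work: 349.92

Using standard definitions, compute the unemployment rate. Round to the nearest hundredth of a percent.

Employed = 2,917.24 + 96.33 = 3,013.57 thousand (anyone who worked, including part-time for economic reasons, counts as employed).
Unemployed = 29.59 + 76.76 = 106.35 thousand (jobless and actively searching, or on temporary layoff).
Labor force = 3,013.57 + 106.35 = 3,119.92 thousand.
Unemployment rate = 106.35 / 3,119.92 = 3.41%.

Unemployment rate ≈ 3.41%.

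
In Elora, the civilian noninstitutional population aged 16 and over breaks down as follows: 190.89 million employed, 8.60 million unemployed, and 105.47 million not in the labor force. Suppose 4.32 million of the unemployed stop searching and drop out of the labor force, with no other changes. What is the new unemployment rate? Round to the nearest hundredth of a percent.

Initially, labor force = 190.89 + 8.60 = 199.49 million, so u = 8.60/199.49 = 4.31%.
After the change, unemployed and labor force both fall by 4.32 → E = 190.89, U = 4.28, labor force = 195.17 million.
New unemployment rate = 4.28 / 195.17 = 2.19%.

New unemployment rate ≈ 2.19%.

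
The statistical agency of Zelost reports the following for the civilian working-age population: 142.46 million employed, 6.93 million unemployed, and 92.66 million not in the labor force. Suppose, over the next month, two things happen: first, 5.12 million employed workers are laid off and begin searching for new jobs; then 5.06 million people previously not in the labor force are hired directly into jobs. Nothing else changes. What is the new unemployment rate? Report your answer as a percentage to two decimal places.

Initially, labor force = 142.46 + 6.93 = 149.39 million, so u = 6.93/149.39 = 4.64%.
After the first change, employed falls and unemployed rises by 5.12; labor force unchanged → E = 137.34, U = 12.05, labor force = 149.39 million.
After the second change, employed and labor force both rise by 5.06; unemployed unchanged → E = 142.40, U = 12.05, labor force = 154.45 million.
New unemployment rate = 12.05 / 154.45 = 7.80%.

New unemployment rate ≈ 7.80%.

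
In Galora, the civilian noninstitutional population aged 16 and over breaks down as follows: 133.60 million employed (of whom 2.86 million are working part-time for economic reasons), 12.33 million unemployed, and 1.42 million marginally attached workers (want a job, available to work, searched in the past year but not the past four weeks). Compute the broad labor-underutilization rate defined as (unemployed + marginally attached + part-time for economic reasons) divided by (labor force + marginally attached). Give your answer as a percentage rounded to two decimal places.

Labor force = 133.60 + 12.33 = 145.93 million.
Numerator = 12.33 + 1.42 + 2.86 = 16.61 million.
Denominator = 145.93 + 1.42 = 147.35 million.
Broad rate = 16.61 / 147.35 = 11.27%.

Broad underutilization rate ≈ 11.27%.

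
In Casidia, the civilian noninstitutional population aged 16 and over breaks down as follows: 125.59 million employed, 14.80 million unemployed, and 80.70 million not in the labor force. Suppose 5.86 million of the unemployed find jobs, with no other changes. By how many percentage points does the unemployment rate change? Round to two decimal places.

The unemployment rate changes by −4.17 percentage points.

Initially, labor force = 125.59 + 14.80 = 140.39 million, so u = 14.80/140.39 = 10.54%.
After the change, unemployed falls and employed rises by 5.86; labor force unchanged → E = 131.45, U = 8.94, labor force = 140.39 million.
New unemployment rate = 8.94 / 140.39 = 6.37%.
Change = 6.37% − 10.54% = −4.17 percentage points.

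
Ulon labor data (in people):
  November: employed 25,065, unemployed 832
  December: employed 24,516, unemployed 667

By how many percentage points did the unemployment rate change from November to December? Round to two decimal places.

November: labor force = 25,065 + 832 = 25,897; u = 832/25,897 = 3.21%.
December: labor force = 24,516 + 667 = 25,183; u = 667/25,183 = 2.65%.
Change = 2.65% − 3.21% = −0.56 pp.

The unemployment rate changed by −0.56 percentage points.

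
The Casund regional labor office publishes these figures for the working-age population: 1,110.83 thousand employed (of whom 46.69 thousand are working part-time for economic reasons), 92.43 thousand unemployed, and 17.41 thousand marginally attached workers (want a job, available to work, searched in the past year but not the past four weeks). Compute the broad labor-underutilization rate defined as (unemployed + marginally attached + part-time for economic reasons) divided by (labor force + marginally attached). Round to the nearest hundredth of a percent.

Labor force = 1,110.83 + 92.43 = 1,203.26 thousand.
Numerator = 92.43 + 17.41 + 46.69 = 156.53 thousand.
Denominator = 1,203.26 + 17.41 = 1,220.67 thousand.
Broad rate = 156.53 / 1,220.67 = 12.82%.

Broad underutilization rate ≈ 12.82%.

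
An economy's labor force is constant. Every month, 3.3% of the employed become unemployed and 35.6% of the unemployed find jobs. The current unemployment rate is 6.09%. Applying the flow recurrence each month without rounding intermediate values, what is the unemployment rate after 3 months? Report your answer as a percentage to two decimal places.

With a fixed labor force, u_{t+1} = u_t + s·(1−u_t) − f·u_t = u_t·(1−s−f) + s.
Here 1−s−f = 0.611 and s = 0.033.
u_1 = 0.060900 × 0.611 + 0.033 = 0.070210.
u_2 = 0.070210 × 0.611 + 0.033 = 0.075898.
u_3 = 0.075898 × 0.611 + 0.033 = 0.079374.

Unemployment rate after three months ≈ 7.94%.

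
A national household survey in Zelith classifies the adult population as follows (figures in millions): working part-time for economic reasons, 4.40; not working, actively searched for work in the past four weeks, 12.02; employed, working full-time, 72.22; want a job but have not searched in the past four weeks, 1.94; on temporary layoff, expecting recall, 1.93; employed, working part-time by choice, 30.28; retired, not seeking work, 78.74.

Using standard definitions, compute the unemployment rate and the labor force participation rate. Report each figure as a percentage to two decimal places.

Employed = 4.40 + 72.22 + 30.28 = 106.90 million (anyone who worked, including part-time for economic reasons, counts as employed).
Unemployed = 12.02 + 1.93 = 13.95 million (jobless and actively searching, or on temporary layoff).
Labor force = 106.90 + 13.95 = 120.85 million.
Not in labor force = 1.94 + 78.74 = 80.68 million (those not working and not actively searching are outside the labor force — including those who want a job but have given up searching).
Civilian working-age population = 120.85 + 80.68 = 201.53 million.
Unemployment rate = 13.95 / 120.85 = 11.54%.
Labor force participation rate = 120.85 / 201.53 = 59.97%.

Unemployment rate ≈ 11.54%; labor force participation rate ≈ 59.97%.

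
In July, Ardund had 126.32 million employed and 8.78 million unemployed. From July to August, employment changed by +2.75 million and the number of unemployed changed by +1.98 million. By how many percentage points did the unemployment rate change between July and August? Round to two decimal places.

The unemployment rate changed by +1.20 percentage points.

July: labor force = 126.32 + 8.78 = 135.10; u = 8.78/135.10 = 6.50%.
August: labor force = 129.07 + 10.76 = 139.83; u = 10.76/139.83 = 7.70%.
Change = 7.70% − 6.50% = +1.20 pp.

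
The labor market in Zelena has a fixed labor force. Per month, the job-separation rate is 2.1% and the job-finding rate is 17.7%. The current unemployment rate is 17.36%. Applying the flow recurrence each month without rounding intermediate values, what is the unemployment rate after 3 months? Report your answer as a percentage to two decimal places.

Unemployment rate after three months ≈ 14.09%.

With a fixed labor force, u_{t+1} = u_t + s·(1−u_t) − f·u_t = u_t·(1−s−f) + s.
Here 1−s−f = 0.802 and s = 0.021.
u_1 = 0.173600 × 0.802 + 0.021 = 0.160227.
u_2 = 0.160227 × 0.802 + 0.021 = 0.149502.
u_3 = 0.149502 × 0.802 + 0.021 = 0.140901.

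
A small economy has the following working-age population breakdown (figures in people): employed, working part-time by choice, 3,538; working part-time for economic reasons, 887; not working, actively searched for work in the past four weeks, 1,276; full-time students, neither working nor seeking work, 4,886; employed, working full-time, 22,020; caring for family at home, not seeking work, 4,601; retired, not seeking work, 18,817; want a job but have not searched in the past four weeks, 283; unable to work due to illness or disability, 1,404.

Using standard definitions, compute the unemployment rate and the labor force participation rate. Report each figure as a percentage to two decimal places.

Employed = 3,538 + 887 + 22,020 = 26,445 (anyone who worked, including part-time for economic reasons, counts as employed).
Unemployed = 1,276.
Labor force = 26,445 + 1,276 = 27,721.
Not in labor force = 4,886 + 4,601 + 18,817 + 283 + 1,404 = 29,991 (those not working and not actively searching are outside the labor force — including those who want a job but have given up searching).
Civilian working-age population = 27,721 + 29,991 = 57,712.
Unemployment rate = 1,276 / 27,721 = 4.60%.
Labor force participation rate = 27,721 / 57,712 = 48.03%.

Unemployment rate ≈ 4.60%; labor force participation rate ≈ 48.03%.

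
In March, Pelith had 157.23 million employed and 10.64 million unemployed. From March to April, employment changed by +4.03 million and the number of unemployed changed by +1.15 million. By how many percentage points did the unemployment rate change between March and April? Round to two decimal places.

The unemployment rate changed by +0.47 percentage points.

March: labor force = 157.23 + 10.64 = 167.87; u = 10.64/167.87 = 6.34%.
April: labor force = 161.26 + 11.79 = 173.05; u = 11.79/173.05 = 6.81%.
Change = 6.81% − 6.34% = +0.47 pp.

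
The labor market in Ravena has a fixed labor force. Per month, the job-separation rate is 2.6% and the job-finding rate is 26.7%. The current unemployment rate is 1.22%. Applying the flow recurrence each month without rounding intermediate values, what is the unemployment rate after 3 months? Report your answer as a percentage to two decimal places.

With a fixed labor force, u_{t+1} = u_t + s·(1−u_t) − f·u_t = u_t·(1−s−f) + s.
Here 1−s−f = 0.707 and s = 0.026.
u_1 = 0.012200 × 0.707 + 0.026 = 0.034625.
u_2 = 0.034625 × 0.707 + 0.026 = 0.050480.
u_3 = 0.050480 × 0.707 + 0.026 = 0.061689.

Unemployment rate after three months ≈ 6.17%.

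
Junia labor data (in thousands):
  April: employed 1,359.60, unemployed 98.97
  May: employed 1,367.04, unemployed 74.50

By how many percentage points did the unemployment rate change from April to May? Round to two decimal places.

The unemployment rate changed by −1.62 percentage points.

April: labor force = 1,359.60 + 98.97 = 1,458.57; u = 98.97/1,458.57 = 6.79%.
May: labor force = 1,367.04 + 74.50 = 1,441.54; u = 74.50/1,441.54 = 5.17%.
Change = 5.17% − 6.79% = −1.62 pp.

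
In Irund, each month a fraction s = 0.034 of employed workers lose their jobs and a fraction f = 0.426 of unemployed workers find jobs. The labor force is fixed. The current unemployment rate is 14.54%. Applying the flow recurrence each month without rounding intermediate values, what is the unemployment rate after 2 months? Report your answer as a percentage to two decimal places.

Unemployment rate after two months ≈ 9.48%.

With a fixed labor force, u_{t+1} = u_t + s·(1−u_t) − f·u_t = u_t·(1−s−f) + s.
Here 1−s−f = 0.540 and s = 0.034.
u_1 = 0.145400 × 0.540 + 0.034 = 0.112516.
u_2 = 0.112516 × 0.540 + 0.034 = 0.094759.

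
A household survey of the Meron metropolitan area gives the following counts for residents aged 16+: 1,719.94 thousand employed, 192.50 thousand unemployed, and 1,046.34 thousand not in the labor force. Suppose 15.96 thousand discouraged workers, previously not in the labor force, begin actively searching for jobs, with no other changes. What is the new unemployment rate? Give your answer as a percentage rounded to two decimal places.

New unemployment rate ≈ 10.81%.

Initially, labor force = 1,719.94 + 192.50 = 1,912.44 thousand, so u = 192.50/1,912.44 = 10.07%.
After the change, unemployed and labor force both rise by 15.96 → E = 1,719.94, U = 208.46, labor force = 1,928.40 thousand.
New unemployment rate = 208.46 / 1,928.40 = 10.81%.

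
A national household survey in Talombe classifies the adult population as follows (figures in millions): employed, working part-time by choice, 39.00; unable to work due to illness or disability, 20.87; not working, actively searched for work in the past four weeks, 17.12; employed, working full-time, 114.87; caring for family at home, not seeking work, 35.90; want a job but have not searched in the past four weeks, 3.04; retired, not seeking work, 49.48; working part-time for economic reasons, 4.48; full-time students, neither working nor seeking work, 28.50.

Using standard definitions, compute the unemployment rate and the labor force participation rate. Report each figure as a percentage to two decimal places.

Employed = 39.00 + 114.87 + 4.48 = 158.35 million (anyone who worked, including part-time for economic reasons, counts as employed).
Unemployed = 17.12 million.
Labor force = 158.35 + 17.12 = 175.47 million.
Not in labor force = 20.87 + 35.90 + 3.04 + 49.48 + 28.50 = 137.79 million (those not working and not actively searching are outside the labor force — including those who want a job but have given up searching).
Civilian working-age population = 175.47 + 137.79 = 313.26 million.
Unemployment rate = 17.12 / 175.47 = 9.76%.
Labor force participation rate = 175.47 / 313.26 = 56.01%.

Unemployment rate ≈ 9.76%; labor force participation rate ≈ 56.01%.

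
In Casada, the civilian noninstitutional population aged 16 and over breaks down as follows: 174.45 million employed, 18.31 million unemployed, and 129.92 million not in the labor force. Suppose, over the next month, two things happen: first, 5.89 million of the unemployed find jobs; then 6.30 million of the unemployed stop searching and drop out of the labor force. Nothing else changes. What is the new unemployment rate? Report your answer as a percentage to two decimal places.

New unemployment rate ≈ 3.28%.

Initially, labor force = 174.45 + 18.31 = 192.76 million, so u = 18.31/192.76 = 9.50%.
After the first change, unemployed falls and employed rises by 5.89; labor force unchanged → E = 180.34, U = 12.42, labor force = 192.76 million.
After the second change, unemployed and labor force both fall by 6.30 → E = 180.34, U = 6.12, labor force = 186.46 million.
New unemployment rate = 6.12 / 186.46 = 3.28%.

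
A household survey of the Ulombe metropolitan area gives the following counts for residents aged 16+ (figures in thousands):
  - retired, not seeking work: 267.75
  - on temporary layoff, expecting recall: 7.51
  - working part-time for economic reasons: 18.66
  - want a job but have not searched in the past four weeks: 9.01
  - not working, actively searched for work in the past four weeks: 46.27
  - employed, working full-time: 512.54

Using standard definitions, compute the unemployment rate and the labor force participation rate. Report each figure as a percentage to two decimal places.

Unemployment rate ≈ 9.19%; labor force participation rate ≈ 67.88%.

Employed = 18.66 + 512.54 = 531.20 thousand (anyone who worked, including part-time for economic reasons, counts as employed).
Unemployed = 7.51 + 46.27 = 53.78 thousand (jobless and actively searching, or on temporary layoff).
Labor force = 531.20 + 53.78 = 584.98 thousand.
Not in labor force = 267.75 + 9.01 = 276.76 thousand (those not working and not actively searching are outside the labor force — including those who want a job but have given up searching).
Civilian working-age population = 584.98 + 276.76 = 861.74 thousand.
Unemployment rate = 53.78 / 584.98 = 9.19%.
Labor force participation rate = 584.98 / 861.74 = 67.88%.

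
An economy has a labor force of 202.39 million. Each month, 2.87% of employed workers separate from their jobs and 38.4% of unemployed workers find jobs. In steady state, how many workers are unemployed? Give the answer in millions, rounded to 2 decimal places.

About 14.07 million are unemployed in steady state.

Steady-state unemployment rate u* = s/(s+f) = 2.87/(2.87+38.4) = 0.069542.
Unemployed = u* × labor force = 0.069542 × 202.39 ≈ 14.07 million.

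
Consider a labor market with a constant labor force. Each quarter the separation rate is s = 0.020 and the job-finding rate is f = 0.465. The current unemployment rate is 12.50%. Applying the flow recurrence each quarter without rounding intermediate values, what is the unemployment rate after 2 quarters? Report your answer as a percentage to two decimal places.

Unemployment rate after two quarters ≈ 6.35%.

With a fixed labor force, u_{t+1} = u_t + s·(1−u_t) − f·u_t = u_t·(1−s−f) + s.
Here 1−s−f = 0.515 and s = 0.020.
u_1 = 0.125000 × 0.515 + 0.020 = 0.084375.
u_2 = 0.084375 × 0.515 + 0.020 = 0.063453.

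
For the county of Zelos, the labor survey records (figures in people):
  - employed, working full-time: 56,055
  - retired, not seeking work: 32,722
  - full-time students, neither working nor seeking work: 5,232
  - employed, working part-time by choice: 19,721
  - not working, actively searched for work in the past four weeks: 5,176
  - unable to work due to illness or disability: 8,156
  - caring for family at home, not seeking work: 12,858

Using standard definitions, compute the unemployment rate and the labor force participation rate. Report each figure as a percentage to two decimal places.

Unemployment rate ≈ 6.39%; labor force participation rate ≈ 57.86%.

Employed = 56,055 + 19,721 = 75,776.
Unemployed = 5,176.
Labor force = 75,776 + 5,176 = 80,952.
Not in labor force = 32,722 + 5,232 + 8,156 + 12,858 = 58,968 (those not working and not actively searching are outside the labor force).
Civilian working-age population = 80,952 + 58,968 = 139,920.
Unemployment rate = 5,176 / 80,952 = 6.39%.
Labor force participation rate = 80,952 / 139,920 = 57.86%.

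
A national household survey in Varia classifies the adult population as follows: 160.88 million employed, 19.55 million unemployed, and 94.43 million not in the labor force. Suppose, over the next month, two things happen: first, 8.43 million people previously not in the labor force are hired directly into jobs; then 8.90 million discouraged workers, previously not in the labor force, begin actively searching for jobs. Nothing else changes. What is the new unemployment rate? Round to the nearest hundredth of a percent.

Initially, labor force = 160.88 + 19.55 = 180.43 million, so u = 19.55/180.43 = 10.84%.
After the first change, employed and labor force both rise by 8.43; unemployed unchanged → E = 169.31, U = 19.55, labor force = 188.86 million.
After the second change, unemployed and labor force both rise by 8.90 → E = 169.31, U = 28.45, labor force = 197.76 million.
New unemployment rate = 28.45 / 197.76 = 14.39%.

New unemployment rate ≈ 14.39%.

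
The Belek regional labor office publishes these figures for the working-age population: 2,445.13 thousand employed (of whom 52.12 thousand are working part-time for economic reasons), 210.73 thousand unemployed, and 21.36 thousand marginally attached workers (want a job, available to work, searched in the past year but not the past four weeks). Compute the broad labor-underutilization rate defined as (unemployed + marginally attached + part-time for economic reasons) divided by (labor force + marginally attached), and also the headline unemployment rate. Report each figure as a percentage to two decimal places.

Broad underutilization rate ≈ 10.62%; headline unemployment rate ≈ 7.93%.

Labor force = 2,445.13 + 210.73 = 2,655.86 thousand.
Numerator = 210.73 + 21.36 + 52.12 = 284.21 thousand.
Denominator = 2,655.86 + 21.36 = 2,677.22 thousand.
Broad rate = 284.21 / 2,677.22 = 10.62%.
Headline unemployment rate = 210.73 / 2,655.86 = 7.93%.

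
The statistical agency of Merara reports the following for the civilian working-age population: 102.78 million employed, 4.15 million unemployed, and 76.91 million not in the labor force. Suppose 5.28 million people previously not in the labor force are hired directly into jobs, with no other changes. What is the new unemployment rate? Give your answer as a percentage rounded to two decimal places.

New unemployment rate ≈ 3.70%.

Initially, labor force = 102.78 + 4.15 = 106.93 million, so u = 4.15/106.93 = 3.88%.
After the change, employed and labor force both rise by 5.28; unemployed unchanged → E = 108.06, U = 4.15, labor force = 112.21 million.
New unemployment rate = 4.15 / 112.21 = 3.70%.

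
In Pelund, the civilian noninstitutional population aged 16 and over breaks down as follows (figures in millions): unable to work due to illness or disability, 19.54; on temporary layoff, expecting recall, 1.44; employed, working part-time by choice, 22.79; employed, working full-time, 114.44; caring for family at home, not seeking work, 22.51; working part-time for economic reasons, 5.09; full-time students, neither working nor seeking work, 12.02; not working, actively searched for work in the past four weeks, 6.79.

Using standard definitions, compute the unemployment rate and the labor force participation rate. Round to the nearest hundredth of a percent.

Employed = 22.79 + 114.44 + 5.09 = 142.32 million (anyone who worked, including part-time for economic reasons, counts as employed).
Unemployed = 1.44 + 6.79 = 8.23 million (jobless and actively searching, or on temporary layoff).
Labor force = 142.32 + 8.23 = 150.55 million.
Not in labor force = 19.54 + 22.51 + 12.02 = 54.07 million (those not working and not actively searching are outside the labor force).
Civilian working-age population = 150.55 + 54.07 = 204.62 million.
Unemployment rate = 8.23 / 150.55 = 5.47%.
Labor force participation rate = 150.55 / 204.62 = 73.58%.

Unemployment rate ≈ 5.47%; labor force participation rate ≈ 73.58%.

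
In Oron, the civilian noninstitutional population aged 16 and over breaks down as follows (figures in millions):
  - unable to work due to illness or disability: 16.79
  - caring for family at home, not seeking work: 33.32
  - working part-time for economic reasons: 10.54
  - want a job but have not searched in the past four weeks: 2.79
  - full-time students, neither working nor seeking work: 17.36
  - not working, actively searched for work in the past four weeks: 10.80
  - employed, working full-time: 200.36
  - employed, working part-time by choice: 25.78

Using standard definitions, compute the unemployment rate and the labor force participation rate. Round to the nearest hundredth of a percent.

Unemployment rate ≈ 4.36%; labor force participation rate ≈ 77.89%.

Employed = 10.54 + 200.36 + 25.78 = 236.68 million (anyone who worked, including part-time for economic reasons, counts as employed).
Unemployed = 10.80 million.
Labor force = 236.68 + 10.80 = 247.48 million.
Not in labor force = 16.79 + 33.32 + 2.79 + 17.36 = 70.26 million (those not working and not actively searching are outside the labor force — including those who want a job but have given up searching).
Civilian working-age population = 247.48 + 70.26 = 317.74 million.
Unemployment rate = 10.80 / 247.48 = 4.36%.
Labor force participation rate = 247.48 / 317.74 = 77.89%.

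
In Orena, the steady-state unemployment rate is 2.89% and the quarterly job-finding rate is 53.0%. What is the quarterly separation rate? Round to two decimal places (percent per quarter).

From u* = s/(s+f): s = u·f/(1−u).
s = 0.0289 × 53.0 / (1 − 0.0289) = 1.5317 / 0.9711 ≈ 1.58% per quarter.

Separation rate ≈ 1.58% per quarter.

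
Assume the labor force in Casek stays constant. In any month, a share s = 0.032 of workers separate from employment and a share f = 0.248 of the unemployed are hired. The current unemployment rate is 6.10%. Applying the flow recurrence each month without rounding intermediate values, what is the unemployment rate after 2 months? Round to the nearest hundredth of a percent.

Unemployment rate after two months ≈ 8.67%.

With a fixed labor force, u_{t+1} = u_t + s·(1−u_t) − f·u_t = u_t·(1−s−f) + s.
Here 1−s−f = 0.720 and s = 0.032.
u_1 = 0.061000 × 0.720 + 0.032 = 0.075920.
u_2 = 0.075920 × 0.720 + 0.032 = 0.086662.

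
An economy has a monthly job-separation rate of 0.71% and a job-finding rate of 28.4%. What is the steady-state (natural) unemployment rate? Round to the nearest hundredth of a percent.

Steady-state unemployment rate ≈ 2.44%.

At steady state the flows balance: s·E = f·U, so U/(E+U) = s/(s+f).
u* = 0.71 / (0.71 + 28.4) = 0.71 / 29.11 = 2.44%.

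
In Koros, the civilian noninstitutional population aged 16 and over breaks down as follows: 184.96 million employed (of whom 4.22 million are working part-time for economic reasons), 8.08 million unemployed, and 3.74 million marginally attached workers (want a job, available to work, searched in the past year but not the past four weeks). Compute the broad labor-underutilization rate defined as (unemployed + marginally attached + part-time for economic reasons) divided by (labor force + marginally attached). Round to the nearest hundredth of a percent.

Broad underutilization rate ≈ 8.15%.

Labor force = 184.96 + 8.08 = 193.04 million.
Numerator = 8.08 + 3.74 + 4.22 = 16.04 million.
Denominator = 193.04 + 3.74 = 196.78 million.
Broad rate = 16.04 / 196.78 = 8.15%.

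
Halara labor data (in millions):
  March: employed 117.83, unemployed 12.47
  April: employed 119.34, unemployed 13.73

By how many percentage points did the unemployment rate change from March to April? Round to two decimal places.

The unemployment rate changed by +0.75 percentage points.

March: labor force = 117.83 + 12.47 = 130.30; u = 12.47/130.30 = 9.57%.
April: labor force = 119.34 + 13.73 = 133.07; u = 13.73/133.07 = 10.32%.
Change = 10.32% − 9.57% = +0.75 pp.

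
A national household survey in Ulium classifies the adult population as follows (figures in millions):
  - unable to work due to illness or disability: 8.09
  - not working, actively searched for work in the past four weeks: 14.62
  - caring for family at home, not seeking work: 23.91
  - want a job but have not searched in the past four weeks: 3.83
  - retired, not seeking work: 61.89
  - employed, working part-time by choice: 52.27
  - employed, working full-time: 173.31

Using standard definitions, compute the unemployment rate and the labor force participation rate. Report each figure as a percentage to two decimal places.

Unemployment rate ≈ 6.09%; labor force participation rate ≈ 71.08%.

Employed = 52.27 + 173.31 = 225.58 million.
Unemployed = 14.62 million.
Labor force = 225.58 + 14.62 = 240.20 million.
Not in labor force = 8.09 + 23.91 + 3.83 + 61.89 = 97.72 million (those not working and not actively searching are outside the labor force — including those who want a job but have given up searching).
Civilian working-age population = 240.20 + 97.72 = 337.92 million.
Unemployment rate = 14.62 / 240.20 = 6.09%.
Labor force participation rate = 240.20 / 337.92 = 71.08%.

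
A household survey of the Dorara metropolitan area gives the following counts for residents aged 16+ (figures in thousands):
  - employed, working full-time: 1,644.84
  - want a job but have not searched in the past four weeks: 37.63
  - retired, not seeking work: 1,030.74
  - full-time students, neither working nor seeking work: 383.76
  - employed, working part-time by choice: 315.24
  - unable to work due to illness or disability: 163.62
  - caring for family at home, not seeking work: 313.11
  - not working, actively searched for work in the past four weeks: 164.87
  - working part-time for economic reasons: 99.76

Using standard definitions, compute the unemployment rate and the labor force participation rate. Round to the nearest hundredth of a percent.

Unemployment rate ≈ 7.41%; labor force participation rate ≈ 53.56%.

Employed = 1,644.84 + 315.24 + 99.76 = 2,059.84 thousand (anyone who worked, including part-time for economic reasons, counts as employed).
Unemployed = 164.87 thousand.
Labor force = 2,059.84 + 164.87 = 2,224.71 thousand.
Not in labor force = 37.63 + 1,030.74 + 383.76 + 163.62 + 313.11 = 1,928.86 thousand (those not working and not actively searching are outside the labor force — including those who want a job but have given up searching).
Civilian working-age population = 2,224.71 + 1,928.86 = 4,153.57 thousand.
Unemployment rate = 164.87 / 2,224.71 = 7.41%.
Labor force participation rate = 2,224.71 / 4,153.57 = 53.56%.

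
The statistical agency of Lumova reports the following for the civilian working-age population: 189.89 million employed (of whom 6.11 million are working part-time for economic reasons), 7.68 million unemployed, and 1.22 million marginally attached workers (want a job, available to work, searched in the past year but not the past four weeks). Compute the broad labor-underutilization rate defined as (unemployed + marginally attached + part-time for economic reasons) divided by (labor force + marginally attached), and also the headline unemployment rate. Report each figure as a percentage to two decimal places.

Broad underutilization rate ≈ 7.55%; headline unemployment rate ≈ 3.89%.

Labor force = 189.89 + 7.68 = 197.57 million.
Numerator = 7.68 + 1.22 + 6.11 = 15.01 million.
Denominator = 197.57 + 1.22 = 198.79 million.
Broad rate = 15.01 / 198.79 = 7.55%.
Headline unemployment rate = 7.68 / 197.57 = 3.89%.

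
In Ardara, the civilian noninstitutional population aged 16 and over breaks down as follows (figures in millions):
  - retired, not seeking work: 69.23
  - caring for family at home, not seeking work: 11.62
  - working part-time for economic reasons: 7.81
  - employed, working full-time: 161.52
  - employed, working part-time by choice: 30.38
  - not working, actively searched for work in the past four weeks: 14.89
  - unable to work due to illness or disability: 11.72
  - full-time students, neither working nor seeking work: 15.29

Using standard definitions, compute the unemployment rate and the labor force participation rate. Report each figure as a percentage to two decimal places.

Employed = 7.81 + 161.52 + 30.38 = 199.71 million (anyone who worked, including part-time for economic reasons, counts as employed).
Unemployed = 14.89 million.
Labor force = 199.71 + 14.89 = 214.60 million.
Not in labor force = 69.23 + 11.62 + 11.72 + 15.29 = 107.86 million (those not working and not actively searching are outside the labor force).
Civilian working-age population = 214.60 + 107.86 = 322.46 million.
Unemployment rate = 14.89 / 214.60 = 6.94%.
Labor force participation rate = 214.60 / 322.46 = 66.55%.

Unemployment rate ≈ 6.94%; labor force participation rate ≈ 66.55%.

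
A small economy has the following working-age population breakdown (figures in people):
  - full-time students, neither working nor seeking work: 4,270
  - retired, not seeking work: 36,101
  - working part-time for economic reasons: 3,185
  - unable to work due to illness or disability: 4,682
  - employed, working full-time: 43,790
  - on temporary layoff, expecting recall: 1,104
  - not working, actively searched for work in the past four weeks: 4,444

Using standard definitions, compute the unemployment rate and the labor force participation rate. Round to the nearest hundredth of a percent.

Employed = 3,185 + 43,790 = 46,975 (anyone who worked, including part-time for economic reasons, counts as employed).
Unemployed = 1,104 + 4,444 = 5,548 (jobless and actively searching, or on temporary layoff).
Labor force = 46,975 + 5,548 = 52,523.
Not in labor force = 4,270 + 36,101 + 4,682 = 45,053 (those not working and not actively searching are outside the labor force).
Civilian working-age population = 52,523 + 45,053 = 97,576.
Unemployment rate = 5,548 / 52,523 = 10.56%.
Labor force participation rate = 52,523 / 97,576 = 53.83%.

Unemployment rate ≈ 10.56%; labor force participation rate ≈ 53.83%.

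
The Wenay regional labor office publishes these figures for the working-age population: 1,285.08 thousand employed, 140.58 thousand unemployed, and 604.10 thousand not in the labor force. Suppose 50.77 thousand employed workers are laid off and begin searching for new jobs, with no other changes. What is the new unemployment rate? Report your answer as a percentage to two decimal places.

Initially, labor force = 1,285.08 + 140.58 = 1,425.66 thousand, so u = 140.58/1,425.66 = 9.86%.
After the change, employed falls and unemployed rises by 50.77; labor force unchanged → E = 1,234.31, U = 191.35, labor force = 1,425.66 thousand.
New unemployment rate = 191.35 / 1,425.66 = 13.42%.

New unemployment rate ≈ 13.42%.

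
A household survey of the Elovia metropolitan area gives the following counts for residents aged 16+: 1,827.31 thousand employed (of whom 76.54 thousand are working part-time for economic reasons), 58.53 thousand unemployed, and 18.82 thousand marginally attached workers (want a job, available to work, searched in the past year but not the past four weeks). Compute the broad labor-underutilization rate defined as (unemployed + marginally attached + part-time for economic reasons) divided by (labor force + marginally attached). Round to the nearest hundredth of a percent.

Broad underutilization rate ≈ 8.08%.

Labor force = 1,827.31 + 58.53 = 1,885.84 thousand.
Numerator = 58.53 + 18.82 + 76.54 = 153.89 thousand.
Denominator = 1,885.84 + 18.82 = 1,904.66 thousand.
Broad rate = 153.89 / 1,904.66 = 8.08%.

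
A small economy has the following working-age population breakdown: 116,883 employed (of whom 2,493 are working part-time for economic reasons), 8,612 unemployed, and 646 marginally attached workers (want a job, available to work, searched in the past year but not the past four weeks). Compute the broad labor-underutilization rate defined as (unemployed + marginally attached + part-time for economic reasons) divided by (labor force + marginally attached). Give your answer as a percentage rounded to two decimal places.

Labor force = 116,883 + 8,612 = 125,495.
Numerator = 8,612 + 646 + 2,493 = 11,751.
Denominator = 125,495 + 646 = 126,141.
Broad rate = 11,751 / 126,141 = 9.32%.

Broad underutilization rate ≈ 9.32%.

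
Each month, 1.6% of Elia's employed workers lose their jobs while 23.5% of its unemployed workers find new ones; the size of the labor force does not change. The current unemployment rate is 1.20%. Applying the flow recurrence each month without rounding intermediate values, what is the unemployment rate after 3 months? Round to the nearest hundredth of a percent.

With a fixed labor force, u_{t+1} = u_t + s·(1−u_t) − f·u_t = u_t·(1−s−f) + s.
Here 1−s−f = 0.749 and s = 0.016.
u_1 = 0.012000 × 0.749 + 0.016 = 0.024988.
u_2 = 0.024988 × 0.749 + 0.016 = 0.034716.
u_3 = 0.034716 × 0.749 + 0.016 = 0.042002.

Unemployment rate after three months ≈ 4.20%.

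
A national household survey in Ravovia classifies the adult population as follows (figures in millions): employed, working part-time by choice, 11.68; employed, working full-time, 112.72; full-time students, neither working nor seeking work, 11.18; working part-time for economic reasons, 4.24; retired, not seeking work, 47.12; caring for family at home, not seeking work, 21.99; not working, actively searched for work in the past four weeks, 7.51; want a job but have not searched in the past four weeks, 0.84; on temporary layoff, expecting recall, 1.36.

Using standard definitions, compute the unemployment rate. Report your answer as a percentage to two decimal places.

Unemployment rate ≈ 6.45%.

Employed = 11.68 + 112.72 + 4.24 = 128.64 million (anyone who worked, including part-time for economic reasons, counts as employed).
Unemployed = 7.51 + 1.36 = 8.87 million (jobless and actively searching, or on temporary layoff).
Labor force = 128.64 + 8.87 = 137.51 million.
Unemployment rate = 8.87 / 137.51 = 6.45%.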